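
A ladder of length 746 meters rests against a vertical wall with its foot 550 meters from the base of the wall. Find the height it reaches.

The ladder, wall, and ground form a right triangle with hypotenuse 746 and one leg 550.
By the Pythagorean theorem: h² = 746² - 550² = 556516 - 302500 = 254016
h = √254016 = 504 meters

504 meters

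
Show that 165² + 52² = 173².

Compute a² + b²:
165² + 52² = 27225 + 2704 = 29929
Compute c²:
173² = 29929
Since 29929 = 29929, it is a Pythagorean triple.

Yes, it is a Pythagorean triple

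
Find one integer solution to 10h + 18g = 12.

Step 1: Check solvability.
gcd(10, 18) = 2
Since 2 divides 12, solutions exist.

Step 2: Apply extended Euclidean algorithm to find gcd.
We find integers such that 10*x0 + 18*y0 = 2

Step 3: Scale the particular solution.
Multiply by 12/2 = 6:
h = 12, g = -6

Step 4: Verify.
10*(12) + 18*(-6) = 12 = 12 ✓

h = 12, g = -6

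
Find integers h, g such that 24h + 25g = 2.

Step 1: Check solvability.
gcd(24, 25) = 1
Since 1 divides 2, solutions exist.

Step 2: Apply extended Euclidean algorithm to find gcd.
We find integers such that 24*x0 + 25*y0 = 1

Step 3: Scale the particular solution.
Multiply by 2/1 = 2:
h = -2, g = 2

Step 4: Verify.
24*(-2) + 25*(2) = 2 = 2 ✓

h = -2, g = 2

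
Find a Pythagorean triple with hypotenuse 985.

We need a² + b² = 985² = 970225.
Trying: 697² + 696² = 485809 + 484416 = 970225 ✓

(697, 696, 985)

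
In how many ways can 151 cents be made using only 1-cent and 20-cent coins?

We need non-negative integers (x, y) with 1x + 20y = 151.
For each x from 0 to 151, check if (151 - 1x) is a non-negative multiple of 20.
Solutions (x, y): (11,7), (31,6), (51,5), (71,4), ...
Count: 8

8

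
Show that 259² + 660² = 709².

Compute a² + b²:
259² + 660² = 67081 + 435600 = 502681
Compute c²:
709² = 502681
Since 502681 = 502681, it is a Pythagorean triple.

Yes, it is a Pythagorean triple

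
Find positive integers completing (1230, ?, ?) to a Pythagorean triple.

We need the other leg and hypotenuse such that 1230² + x² = c².
Take x = 4968, c = 5118: 1230² + 4968² = 1512900 + 24681024 = 26193924 = 5118² ✓
Triple: (1230, 4968, 5118)

(1230, 4968, 5118)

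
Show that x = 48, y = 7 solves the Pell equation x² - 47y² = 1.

Compute x² = 48² = 2304
Compute 47y² = 47·7² = 47·49 = 2303
x² - 47y² = 2304 - 2303 = 1
Since this equals 1, (48, 7) is a solution.

Yes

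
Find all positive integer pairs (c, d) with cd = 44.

The positive divisors of 44 are: 1, 2, 4, 11, 22, 44.
Each divisor d gives the pair (d, 44/d):
(1, 44), (2, 22), (4, 11), (11, 4), (22, 2), (44, 1)

(1, 44), (2, 22), (4, 11), (11, 4), (22, 2), (44, 1)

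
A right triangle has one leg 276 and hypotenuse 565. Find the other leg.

a² = c² - b² = 319225 - 76176 = 243049
a = 493

493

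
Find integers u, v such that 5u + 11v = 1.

Step 1: Check solvability.
gcd(5, 11) = 1
Since 1 divides 1, solutions exist.

Step 2: Apply extended Euclidean algorithm to find gcd.
We find integers such that 5*x0 + 11*y0 = 1

Step 3: Scale the particular solution.
Multiply by 1/1 = 1:
u = -2, v = 1

Step 4: Verify.
5*(-2) + 11*(1) = 1 = 1 ✓

u = -2, v = 1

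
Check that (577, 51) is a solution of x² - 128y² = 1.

Compute x² = 577² = 332929
Compute 128y² = 128·51² = 128·2601 = 332928
x² - 128y² = 332929 - 332928 = 1
Since this equals 1, (577, 51) is a solution.

Yes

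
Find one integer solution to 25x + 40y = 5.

Step 1: Check solvability.
gcd(25, 40) = 5
Since 5 divides 5, solutions exist.

Step 2: Apply extended Euclidean algorithm to find gcd.
We find integers such that 25*x0 + 40*y0 = 5

Step 3: Scale the particular solution.
Multiply by 5/5 = 1:
x = -3, y = 2

Step 4: Verify.
25*(-3) + 40*(2) = 5 = 5 ✓

x = -3, y = 2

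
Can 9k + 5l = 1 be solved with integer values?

Step 1: Compute gcd(9, 5).
gcd(9, 5) = 1

Step 2: Check divisibility.
Does 1 divide 1? 1 = 1 x 1, so yes.

By the theorem on linear Diophantine equations, 9k + 5l = 1 has integer solutions if and only if gcd(9, 5) divides 1. Since 1 | 1, solutions exist.

Yes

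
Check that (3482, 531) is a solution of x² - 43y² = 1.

Compute x² = 3482² = 12124324
Compute 43y² = 43·531² = 43·281961 = 12124323
x² - 43y² = 12124324 - 12124323 = 1
Since this equals 1, (3482, 531) is a solution.

Yes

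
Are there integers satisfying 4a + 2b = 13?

Step 1: Compute gcd(4, 2).
gcd(4, 2) = 2

Step 2: Check divisibility.
Does 2 divide 13? 13 = 2 x 6 + 1, so no.

By the theorem on linear Diophantine equations, 4a + 2b = 13 has integer solutions if and only if gcd(4, 2) divides 13. Since 2 does not divide 13, no solutions exist.

No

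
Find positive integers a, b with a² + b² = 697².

We need a² + b² = 697² = 485809.
Trying: 455² + 528² = 207025 + 278784 = 485809 ✓

(455, 528, 697)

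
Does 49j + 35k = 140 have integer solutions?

Step 1: Compute gcd(49, 35).
gcd(49, 35) = 7

Step 2: Check divisibility.
Does 7 divide 140? 140 = 7 x 20, so yes.

By the theorem on linear Diophantine equations, 49j + 35k = 140 has integer solutions if and only if gcd(49, 35) divides 140. Since 7 | 140, solutions exist.

Yes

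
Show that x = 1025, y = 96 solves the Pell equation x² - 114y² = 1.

Compute x² = 1025² = 1050625
Compute 114y² = 114·96² = 114·9216 = 1050624
x² - 114y² = 1050625 - 1050624 = 1
Since this equals 1, (1025, 96) is a solution.

Yes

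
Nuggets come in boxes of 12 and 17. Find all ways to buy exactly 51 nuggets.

We need non-negative integers (x, y) with 12x + 17y = 51.
For each x in 0..4, check if 51 - 12x is a non-negative multiple of 17.
x = 0: 17y = 51, y = 3 ✓

(0 boxes of 12, 3 boxes of 17)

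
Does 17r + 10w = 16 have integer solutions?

Step 1: Compute gcd(17, 10).
gcd(17, 10) = 1

Step 2: Check divisibility.
Does 1 divide 16? 16 = 1 x 16, so yes.

By the theorem on linear Diophantine equations, 17r + 10w = 16 has integer solutions if and only if gcd(17, 10) divides 16. Since 1 | 16, solutions exist.

Yes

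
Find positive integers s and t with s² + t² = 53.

We need to find integers s, t > 0 such that s² + t² = 53.
Trying s = 2: t² = 53 - 2² = 53 - 4 = 49
t = 7
Check: 2² + 7² = 4 + 49 = 53 ✓

53 = 2² + 7²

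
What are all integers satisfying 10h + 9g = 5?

Step 1: Compute gcd(10, 9) = 1.
Since 1 divides 5, solutions exist.

Step 2: Find a particular solution using extended Euclidean algorithm.
We get h₀ = 5, g₀ = -5.
Check: 10*5 + 9*-5 = 5 = 5 ✓

Step 3: Write the general solution.
h = 5 + (9/1)t = 5 + 9t
g = -5 - (10/1)t = -5 - 10t
for any integer t.

h = 5 + 9t, g = -5 - 10t for integer t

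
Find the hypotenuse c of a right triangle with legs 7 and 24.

c² = a² + b² = 7² + 24² = 49 + 576 = 625
c = 25

25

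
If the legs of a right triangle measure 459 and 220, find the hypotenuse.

c² = a² + b² = 459² + 220² = 210681 + 48400 = 259081
c = 509

509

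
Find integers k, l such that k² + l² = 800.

We need to find integers k, l > 0 such that k² + l² = 800.
Trying k = 4: l² = 800 - 4² = 800 - 16 = 784
l = 28
Check: 4² + 28² = 16 + 784 = 800 ✓

800 = 4² + 28²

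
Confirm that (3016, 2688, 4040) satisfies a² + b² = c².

Compute a² + b² = 3016² + 2688² = 9096256 + 7225344 = 16321600
Compute c² = 4040² = 16321600
Since 16321600 = 16321600, confirmed.

Yes, it is a Pythagorean triple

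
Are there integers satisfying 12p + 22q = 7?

Step 1: Compute gcd(12, 22).
gcd(12, 22) = 2

Step 2: Check divisibility.
Does 2 divide 7? 7 = 2 x 3 + 1, so no.

By the theorem on linear Diophantine equations, 12p + 22q = 7 has integer solutions if and only if gcd(12, 22) divides 7. Since 2 does not divide 7, no solutions exist.

No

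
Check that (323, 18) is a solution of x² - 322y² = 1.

Compute x² = 323² = 104329
Compute 322y² = 322·18² = 322·324 = 104328
x² - 322y² = 104329 - 104328 = 1
Since this equals 1, (323, 18) is a solution.

Yes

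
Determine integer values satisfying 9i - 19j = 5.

Step 1: Check solvability.
gcd(9, 19) = 1
Since 1 divides 5, solutions exist.

Step 2: Apply extended Euclidean algorithm to find gcd.
We find integers such that 9*x0 + 19*y0 = 1

Step 3: Scale the particular solution.
Multiply by 5/1 = 5:
i = -10, j = -5

Step 4: Verify.
9*(-10) - 19*(-5) = 5 = 5 ✓

i = -10, j = -5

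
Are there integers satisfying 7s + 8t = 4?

Step 1: Compute gcd(7, 8).
gcd(7, 8) = 1

Step 2: Check divisibility.
Does 1 divide 4? 4 = 1 x 4, so yes.

By the theorem on linear Diophantine equations, 7s + 8t = 4 has integer solutions if and only if gcd(7, 8) divides 4. Since 1 | 4, solutions exist.

Yes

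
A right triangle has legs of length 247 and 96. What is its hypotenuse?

c² = a² + b² = 247² + 96² = 61009 + 9216 = 70225
c = 265

265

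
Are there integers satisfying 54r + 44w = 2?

Step 1: Compute gcd(54, 44).
gcd(54, 44) = 2

Step 2: Check divisibility.
Does 2 divide 2? 2 = 2 x 1, so yes.

By the theorem on linear Diophantine equations, 54r + 44w = 2 has integer solutions if and only if gcd(54, 44) divides 2. Since 2 | 2, solutions exist.

Yes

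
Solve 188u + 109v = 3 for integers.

Step 1: Check solvability.
gcd(188, 109) = 1
Since 1 divides 3, solutions exist.

Step 2: Apply extended Euclidean algorithm to find gcd.
We find integers such that 188*x0 + 109*y0 = 1

Step 3: Scale the particular solution.
Multiply by 3/1 = 3:
u = -120, v = 207

Step 4: Verify.
188*(-120) + 109*(207) = 3 = 3 ✓

u = -120, v = 207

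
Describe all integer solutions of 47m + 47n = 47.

Step 1: Compute gcd(47, 47) = 47.
Since 47 divides 47, solutions exist.

Step 2: Find a particular solution using extended Euclidean algorithm.
We get m₀ = 0, n₀ = 1.
Check: 47*0 + 47*1 = 47 = 47 ✓

Step 3: Write the general solution.
m = 0 + (47/47)t = 0 + 1t
n = 1 - (47/47)t = 1 - 1t
for any integer t.

m = 0 + 1t, n = 1 - 1t for integer t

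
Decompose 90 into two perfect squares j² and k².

We need to find integers j, k > 0 such that j² + k² = 90.
Trying j = 3: k² = 90 - 3² = 90 - 9 = 81
k = 9
Check: 3² + 9² = 9 + 81 = 90 ✓

90 = 3² + 9²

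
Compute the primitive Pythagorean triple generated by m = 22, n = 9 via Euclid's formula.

a = m² - n² = 484 - 81 = 403
b = 2mn = 2·22·9 = 396
c = m² + n² = 484 + 81 = 565
Verify: 403² + 396² = 162409 + 156816 = 319225 = 565² ✓

(403, 396, 565)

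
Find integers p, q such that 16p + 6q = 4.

Step 1: Check solvability.
gcd(16, 6) = 2
Since 2 divides 4, solutions exist.

Step 2: Apply extended Euclidean algorithm to find gcd.
We find integers such that 16*x0 + 6*y0 = 2

Step 3: Scale the particular solution.
Multiply by 4/2 = 2:
p = -2, q = 6

Step 4: Verify.
16*(-2) + 6*(6) = 4 = 4 ✓

p = -2, q = 6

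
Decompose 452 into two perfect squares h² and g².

We need to find integers h, g > 0 such that h² + g² = 452.
Trying h = 14: g² = 452 - 14² = 452 - 196 = 256
g = 16
Check: 14² + 16² = 196 + 256 = 452 ✓

452 = 14² + 16²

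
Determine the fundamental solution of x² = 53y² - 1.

We need x² = 53y² - 1. Try successive y:
y = 1: x² = 53·1² - 1 = 52, not a perfect square
y = 2: x² = 53·2² - 1 = 211, not a perfect square
y = 3: x² = 53·3² - 1 = 476, not a perfect square
...
y = 25: x² = 53·25² - 1 = 33124 = 182² ✓
Check: 182² - 53·25² = 33124 - 33125 = -1 ✓

x = 182, y = 25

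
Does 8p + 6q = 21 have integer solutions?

Step 1: Compute gcd(8, 6).
gcd(8, 6) = 2

Step 2: Check divisibility.
Does 2 divide 21? 21 = 2 x 10 + 1, so no.

By the theorem on linear Diophantine equations, 8p + 6q = 21 has integer solutions if and only if gcd(8, 6) divides 21. Since 2 does not divide 21, no solutions exist.

No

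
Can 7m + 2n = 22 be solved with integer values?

Step 1: Compute gcd(7, 2).
gcd(7, 2) = 1

Step 2: Check divisibility.
Does 1 divide 22? 22 = 1 x 22, so yes.

By the theorem on linear Diophantine equations, 7m + 2n = 22 has integer solutions if and only if gcd(7, 2) divides 22. Since 1 | 22, solutions exist.

Yes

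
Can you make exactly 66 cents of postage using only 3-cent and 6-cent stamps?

We need non-negative x, y with 3x + 6y = 66.
gcd(3, 6) = 3 divides 66, so integer solutions exist.
Search for a non-negative one: x = 0 gives 6y = 66 - 0 = 66, so y = 11.
Check: 3·0 + 6·11 = 66 ✓

Yes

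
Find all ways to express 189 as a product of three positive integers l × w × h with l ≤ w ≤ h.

Iterate l from 1 to ⌊189^(1/3)⌋. For each l dividing 189, iterate w ≥ l with w dividing 189/l, and set h = 189/(l·w).
Triples found (6): (1×1×189), (1×3×63), (1×7×27), (1×9×21), (3×3×21), (3×7×9)

(1×1×189), (1×3×63), (1×7×27), (1×9×21), (3×3×21), (3×7×9)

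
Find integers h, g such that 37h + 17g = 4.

Step 1: Check solvability.
gcd(37, 17) = 1
Since 1 divides 4, solutions exist.

Step 2: Apply extended Euclidean algorithm to find gcd.
We find integers such that 37*x0 + 17*y0 = 1

Step 3: Scale the particular solution.
Multiply by 4/1 = 4:
h = 24, g = -52

Step 4: Verify.
37*(24) + 17*(-52) = 4 = 4 ✓

h = 24, g = -52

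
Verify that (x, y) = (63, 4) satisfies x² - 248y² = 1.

Compute x² = 63² = 3969
Compute 248y² = 248·4² = 248·16 = 3968
x² - 248y² = 3969 - 3968 = 1
Since this equals 1, (63, 4) is a solution.

Yes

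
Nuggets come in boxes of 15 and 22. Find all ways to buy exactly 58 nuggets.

We need non-negative integers (x, y) with 15x + 22y = 58.
For each x in 0..3, check if 58 - 15x is a non-negative multiple of 22.
No x yields an integer y ≥ 0.

No solution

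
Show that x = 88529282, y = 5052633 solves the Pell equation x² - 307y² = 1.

Compute x² = 88529282² = 7837433771435524
Compute 307y² = 307·5052633² = 307·25529100232689 = 7837433771435523
x² - 307y² = 7837433771435524 - 7837433771435523 = 1
Since this equals 1, (88529282, 5052633) is a solution.

Yes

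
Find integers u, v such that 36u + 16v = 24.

Step 1: Check solvability.
gcd(36, 16) = 4
Since 4 divides 24, solutions exist.

Step 2: Apply extended Euclidean algorithm to find gcd.
We find integers such that 36*x0 + 16*y0 = 4

Step 3: Scale the particular solution.
Multiply by 24/4 = 6:
u = 6, v = -12

Step 4: Verify.
36*(6) + 16*(-12) = 24 = 24 ✓

u = 6, v = -12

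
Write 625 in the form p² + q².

We need to find integers p, q > 0 such that p² + q² = 625.
Trying p = 7: q² = 625 - 7² = 625 - 49 = 576
q = 24
Check: 7² + 24² = 49 + 576 = 625 ✓

625 = 7² + 24²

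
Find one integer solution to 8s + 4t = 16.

Step 1: Check solvability.
gcd(8, 4) = 4
Since 4 divides 16, solutions exist.

Step 2: Apply extended Euclidean algorithm to find gcd.
We find integers such that 8*x0 + 4*y0 = 4

Step 3: Scale the particular solution.
Multiply by 16/4 = 4:
s = 0, t = 4

Step 4: Verify.
8*(0) + 4*(4) = 16 = 16 ✓

s = 0, t = 4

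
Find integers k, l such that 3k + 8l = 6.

Step 1: Check solvability.
gcd(3, 8) = 1
Since 1 divides 6, solutions exist.

Step 2: Apply extended Euclidean algorithm to find gcd.
We find integers such that 3*x0 + 8*y0 = 1

Step 3: Scale the particular solution.
Multiply by 6/1 = 6:
k = 18, l = -6

Step 4: Verify.
3*(18) + 8*(-6) = 6 = 6 ✓

k = 18, l = -6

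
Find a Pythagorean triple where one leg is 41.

We need the other leg and hypotenuse such that 41² + x² = c².
Take x = 840, c = 841: 41² + 840² = 1681 + 705600 = 707281 = 841² ✓
Triple: (41, 840, 841)

(41, 840, 841)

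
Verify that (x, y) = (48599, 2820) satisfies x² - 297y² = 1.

Compute x² = 48599² = 2361862801
Compute 297y² = 297·2820² = 297·7952400 = 2361862800
x² - 297y² = 2361862801 - 2361862800 = 1
Since this equals 1, (48599, 2820) is a solution.

Yes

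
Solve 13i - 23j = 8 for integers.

Step 1: Check solvability.
gcd(13, 23) = 1
Since 1 divides 8, solutions exist.

Step 2: Apply extended Euclidean algorithm to find gcd.
We find integers such that 13*x0 + 23*y0 = 1

Step 3: Scale the particular solution.
Multiply by 8/1 = 8:
i = -56, j = -32

Step 4: Verify.
13*(-56) - 23*(-32) = 8 = 8 ✓

i = -56, j = -32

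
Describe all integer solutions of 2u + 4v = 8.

Step 1: Compute gcd(2, 4) = 2.
Since 2 divides 8, solutions exist.

Step 2: Find a particular solution using extended Euclidean algorithm.
We get u₀ = 4, v₀ = 0.
Check: 2*4 + 4*0 = 8 = 8 ✓

Step 3: Write the general solution.
u = 4 + (4/2)t = 4 + 2t
v = 0 - (2/2)t = 0 - 1t
for any integer t.

u = 4 + 2t, v = 0 - 1t for integer t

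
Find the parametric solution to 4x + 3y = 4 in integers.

Step 1: Compute gcd(4, 3) = 1.
Since 1 divides 4, solutions exist.

Step 2: Find a particular solution using extended Euclidean algorithm.
We get x₀ = 4, y₀ = -4.
Check: 4*4 + 3*-4 = 4 = 4 ✓

Step 3: Write the general solution.
x = 4 + (3/1)t = 4 + 3t
y = -4 - (4/1)t = -4 - 4t
for any integer t.

x = 4 + 3t, y = -4 - 4t for integer t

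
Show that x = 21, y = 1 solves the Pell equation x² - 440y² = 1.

Compute x² = 21² = 441
Compute 440y² = 440·1² = 440·1 = 440
x² - 440y² = 441 - 440 = 1
Since this equals 1, (21, 1) is a solution.

Yes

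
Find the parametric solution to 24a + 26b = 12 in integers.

Step 1: Compute gcd(24, 26) = 2.
Since 2 divides 12, solutions exist.

Step 2: Find a particular solution using extended Euclidean algorithm.
We get a₀ = -6, b₀ = 6.
Check: 24*-6 + 26*6 = 12 = 12 ✓

Step 3: Write the general solution.
a = -6 + (26/2)t = -6 + 13t
b = 6 - (24/2)t = 6 - 12t
for any integer t.

a = -6 + 13t, b = 6 - 12t for integer t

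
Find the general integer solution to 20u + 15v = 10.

Step 1: Compute gcd(20, 15) = 5.
Since 5 divides 10, solutions exist.

Step 2: Find a particular solution using extended Euclidean algorithm.
We get u₀ = 2, v₀ = -2.
Check: 20*2 + 15*-2 = 10 = 10 ✓

Step 3: Write the general solution.
u = 2 + (15/5)t = 2 + 3t
v = -2 - (20/5)t = -2 - 4t
for any integer t.

u = 2 + 3t, v = -2 - 4t for integer t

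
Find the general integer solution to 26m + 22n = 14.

Step 1: Compute gcd(26, 22) = 2.
Since 2 divides 14, solutions exist.

Step 2: Find a particular solution using extended Euclidean algorithm.
We get m₀ = -35, n₀ = 42.
Check: 26*-35 + 22*42 = 14 = 14 ✓

Step 3: Write the general solution.
m = -35 + (22/2)t = -35 + 11t
n = 42 - (26/2)t = 42 - 13t
for any integer t.

m = -35 + 11t, n = 42 - 13t for integer t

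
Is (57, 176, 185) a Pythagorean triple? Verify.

Compute a² + b² = 57² + 176² = 3249 + 30976 = 34225
Compute c² = 185² = 34225
Since 34225 = 34225, confirmed.

Yes, it is a Pythagorean triple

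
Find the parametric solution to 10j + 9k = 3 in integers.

Step 1: Compute gcd(10, 9) = 1.
Since 1 divides 3, solutions exist.

Step 2: Find a particular solution using extended Euclidean algorithm.
We get j₀ = 3, k₀ = -3.
Check: 10*3 + 9*-3 = 3 = 3 ✓

Step 3: Write the general solution.
j = 3 + (9/1)t = 3 + 9t
k = -3 - (10/1)t = -3 - 10t
for any integer t.

j = 3 + 9t, k = -3 - 10t for integer t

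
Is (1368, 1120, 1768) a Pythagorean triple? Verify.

Compute a² + b² = 1368² + 1120² = 1871424 + 1254400 = 3125824
Compute c² = 1768² = 3125824
Since 3125824 = 3125824, confirmed.

Yes, it is a Pythagorean triple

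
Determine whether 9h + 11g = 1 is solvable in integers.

Step 1: Compute gcd(9, 11).
gcd(9, 11) = 1

Step 2: Check divisibility.
Does 1 divide 1? 1 = 1 x 1, so yes.

By the theorem on linear Diophantine equations, 9h + 11g = 1 has integer solutions if and only if gcd(9, 11) divides 1. Since 1 | 1, solutions exist.

Yes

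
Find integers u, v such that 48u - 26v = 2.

Step 1: Check solvability.
gcd(48, 26) = 2
Since 2 divides 2, solutions exist.

Step 2: Apply extended Euclidean algorithm to find gcd.
We find integers such that 48*x0 + 26*y0 = 2

Step 3: Scale the particular solution.
Multiply by 2/2 = 1:
u = 6, v = 11

Step 4: Verify.
48*(6) - 26*(11) = 2 = 2 ✓

u = 6, v = 11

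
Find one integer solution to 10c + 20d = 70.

Step 1: Check solvability.
gcd(10, 20) = 10
Since 10 divides 70, solutions exist.

Step 2: Apply extended Euclidean algorithm to find gcd.
We find integers such that 10*x0 + 20*y0 = 10

Step 3: Scale the particular solution.
Multiply by 70/10 = 7:
c = 7, d = 0

Step 4: Verify.
10*(7) + 20*(0) = 70 = 70 ✓

c = 7, d = 0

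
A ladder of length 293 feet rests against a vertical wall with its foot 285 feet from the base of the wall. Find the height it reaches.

The ladder, wall, and ground form a right triangle with hypotenuse 293 and one leg 285.
By the Pythagorean theorem: h² = 293² - 285² = 85849 - 81225 = 4624
h = √4624 = 68 feet

68 feet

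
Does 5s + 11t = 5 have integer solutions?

Step 1: Compute gcd(5, 11).
gcd(5, 11) = 1

Step 2: Check divisibility.
Does 1 divide 5? 5 = 1 x 5, so yes.

By the theorem on linear Diophantine equations, 5s + 11t = 5 has integer solutions if and only if gcd(5, 11) divides 5. Since 1 | 5, solutions exist.

Yes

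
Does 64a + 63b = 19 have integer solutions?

Step 1: Compute gcd(64, 63).
gcd(64, 63) = 1

Step 2: Check divisibility.
Does 1 divide 19? 19 = 1 x 19, so yes.

By the theorem on linear Diophantine equations, 64a + 63b = 19 has integer solutions if and only if gcd(64, 63) divides 19. Since 1 | 19, solutions exist.

Yes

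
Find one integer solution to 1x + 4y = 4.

Step 1: Check solvability.
gcd(1, 4) = 1
Since 1 divides 4, solutions exist.

Step 2: Apply extended Euclidean algorithm to find gcd.
We find integers such that 1*x0 + 4*y0 = 1

Step 3: Scale the particular solution.
Multiply by 4/1 = 4:
x = 4, y = 0

Step 4: Verify.
1*(4) + 4*(0) = 4 = 4 ✓

x = 4, y = 0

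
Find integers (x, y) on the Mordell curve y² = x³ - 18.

Try small integer x values and check whether x³ - 18 is a perfect square.
x = 3: x³ - 18 = 3³ - 18 = 27 - 18 = 9
Is 9 a perfect square? 3² = 9 ✓
So (x, y) = (3, -3) is a solution.

x = 3, y = -3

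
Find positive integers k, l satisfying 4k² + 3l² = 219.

Try small values of k and check whether (219 - 4k²)/3 is a perfect square.
k = 6: 4·6² = 144, so 3l² = 219 - 144 = 75, giving l² = 25, l = 5.
Check: 4·6² + 3·5² = 144 + 75 = 219 ✓

k = 6, l = 5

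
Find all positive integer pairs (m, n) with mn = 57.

The positive divisors of 57 are: 1, 3, 19, 57.
Each divisor d gives the pair (d, 57/d):
(1, 57), (3, 19), (19, 3), (57, 1)

(1, 57), (3, 19), (19, 3), (57, 1)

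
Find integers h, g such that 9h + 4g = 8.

Step 1: Check solvability.
gcd(9, 4) = 1
Since 1 divides 8, solutions exist.

Step 2: Apply extended Euclidean algorithm to find gcd.
We find integers such that 9*x0 + 4*y0 = 1

Step 3: Scale the particular solution.
Multiply by 8/1 = 8:
h = 8, g = -16

Step 4: Verify.
9*(8) + 4*(-16) = 8 = 8 ✓

h = 8, g = -16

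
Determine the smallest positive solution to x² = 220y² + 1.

We seek the smallest positive integers (x, y) with x² - 220y² = 1, i.e., x² = 220y² + 1.
Try successive y values:
y = 1: x² = 220·1² + 1 = 221, not a perfect square
y = 2: x² = 220·2² + 1 = 881, not a perfect square
y = 3: x² = 220·3² + 1 = 1981, not a perfect square
... continuing the search (or via continued fractions) ...
y = 6: x² = 220·6² + 1 = 7921, x = 89 ✓

Verify: 89² - 220·6² = 7921 - 7920 = 1 ✓

x = 89, y = 6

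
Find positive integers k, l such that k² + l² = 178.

Search for k with 178 - k² a perfect square.
k = 3: 178 - 3² = 178 - 9 = 169 = 13² ✓
So k = 3, l = 13.

k = 3, l = 13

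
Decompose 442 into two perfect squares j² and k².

We need to find integers j, k > 0 such that j² + k² = 442.
Trying j = 1: k² = 442 - 1² = 442 - 1 = 441
k = 21
Check: 1² + 21² = 1 + 441 = 442 ✓

442 = 1² + 21²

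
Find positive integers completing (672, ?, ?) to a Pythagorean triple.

We need the other leg and hypotenuse such that 672² + x² = c².
Take x = 1054, c = 1250: 672² + 1054² = 451584 + 1110916 = 1562500 = 1250² ✓
Triple: (1054, 672, 1250)

(1054, 672, 1250)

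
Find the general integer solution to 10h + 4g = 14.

Step 1: Compute gcd(10, 4) = 2.
Since 2 divides 14, solutions exist.

Step 2: Find a particular solution using extended Euclidean algorithm.
We get h₀ = 7, g₀ = -14.
Check: 10*7 + 4*-14 = 14 = 14 ✓

Step 3: Write the general solution.
h = 7 + (4/2)t = 7 + 2t
g = -14 - (10/2)t = -14 - 5t
for any integer t.

h = 7 + 2t, g = -14 - 5t for integer t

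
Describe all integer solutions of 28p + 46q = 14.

Step 1: Compute gcd(28, 46) = 2.
Since 2 divides 14, solutions exist.

Step 2: Find a particular solution using extended Euclidean algorithm.
We get p₀ = 35, q₀ = -21.
Check: 28*35 + 46*-21 = 14 = 14 ✓

Step 3: Write the general solution.
p = 35 + (46/2)t = 35 + 23t
q = -21 - (28/2)t = -21 - 14t
for any integer t.

p = 35 + 23t, q = -21 - 14t for integer t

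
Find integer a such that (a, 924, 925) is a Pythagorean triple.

a² = c² - b² = 925² - 924² = 855625 - 853776 = 1849
a = sqrt(1849) = 43

43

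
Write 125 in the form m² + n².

We need to find integers m, n > 0 such that m² + n² = 125.
Trying m = 2: n² = 125 - 2² = 125 - 4 = 121
n = 11
Check: 2² + 11² = 4 + 121 = 125 ✓

125 = 2² + 11²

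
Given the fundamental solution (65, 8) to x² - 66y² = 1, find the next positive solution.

Solutions to x² - Dy² = 1 are generated by powers of (x₀ + y₀√D).
The next solution satisfies x₁ + y₁√66 = (x₀ + y₀√66)², giving:
x₁ = x₀² + 66y₀² = 65² + 66·8² = 4225 + 4224 = 8449
y₁ = 2x₀y₀ = 2·65·8 = 1040

Verify: 8449² - 66·1040² = 71385601 - 71385600 = 1 ✓

x = 8449, y = 1040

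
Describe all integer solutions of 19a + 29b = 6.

Step 1: Compute gcd(19, 29) = 1.
Since 1 divides 6, solutions exist.

Step 2: Find a particular solution using extended Euclidean algorithm.
We get a₀ = -18, b₀ = 12.
Check: 19*-18 + 29*12 = 6 = 6 ✓

Step 3: Write the general solution.
a = -18 + (29/1)t = -18 + 29t
b = 12 - (19/1)t = 12 - 19t
for any integer t.

a = -18 + 29t, b = 12 - 19t for integer t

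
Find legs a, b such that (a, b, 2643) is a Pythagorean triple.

We need a² + b² = 2643² = 6985449.
Trying: 1107² + 2400² = 1225449 + 5760000 = 6985449 ✓

(1107, 2400, 2643)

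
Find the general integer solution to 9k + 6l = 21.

Step 1: Compute gcd(9, 6) = 3.
Since 3 divides 21, solutions exist.

Step 2: Find a particular solution using extended Euclidean algorithm.
We get k₀ = 7, l₀ = -7.
Check: 9*7 + 6*-7 = 21 = 21 ✓

Step 3: Write the general solution.
k = 7 + (6/3)t = 7 + 2t
l = -7 - (9/3)t = -7 - 3t
for any integer t.

k = 7 + 2t, l = -7 - 3t for integer t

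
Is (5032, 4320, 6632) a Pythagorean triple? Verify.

Compute a² + b² = 5032² + 4320² = 25321024 + 18662400 = 43983424
Compute c² = 6632² = 43983424
Since 43983424 = 43983424, confirmed.

Yes, it is a Pythagorean triple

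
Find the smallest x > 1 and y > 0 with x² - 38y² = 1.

We seek the smallest positive integers (x, y) with x² - 38y² = 1, i.e., x² = 38y² + 1.
Try successive y values:
y = 1: x² = 38·1² + 1 = 39, not a perfect square
y = 2: x² = 38·2² + 1 = 153, not a perfect square
y = 3: x² = 38·3² + 1 = 343, not a perfect square
... continuing the search (or via continued fractions) ...
y = 6: x² = 38·6² + 1 = 1369, x = 37 ✓

Verify: 37² - 38·6² = 1369 - 1368 = 1 ✓

x = 37, y = 6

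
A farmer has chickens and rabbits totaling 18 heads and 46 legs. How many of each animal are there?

Let c = chickens, r = rabbits.
Heads: c + r = 18
Legs: 2c + 4r = 46
From the first equation, c = 18 - r. Substitute:
2(18 - r) + 4r = 46
36 + 2r = 46
r = (46 - 36)/2 = 5
c = 18 - 5 = 13

Chickens: 13, Rabbits: 5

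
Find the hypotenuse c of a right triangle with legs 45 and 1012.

c² = a² + b² = 45² + 1012² = 2025 + 1024144 = 1026169
c = sqrt(1026169) = 1013

1013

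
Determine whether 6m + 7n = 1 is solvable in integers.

Step 1: Compute gcd(6, 7).
gcd(6, 7) = 1

Step 2: Check divisibility.
Does 1 divide 1? 1 = 1 x 1, so yes.

By the theorem on linear Diophantine equations, 6m + 7n = 1 has integer solutions if and only if gcd(6, 7) divides 1. Since 1 | 1, solutions exist.

Yes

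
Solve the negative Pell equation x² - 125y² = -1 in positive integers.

We need x² = 125y² - 1. Try successive y:
y = 1: x² = 125·1² - 1 = 124, not a perfect square
y = 2: x² = 125·2² - 1 = 499, not a perfect square
y = 3: x² = 125·3² - 1 = 1124, not a perfect square
...
y = 61: x² = 125·61² - 1 = 465124 = 682² ✓
Check: 682² - 125·61² = 465124 - 465125 = -1 ✓

x = 682, y = 61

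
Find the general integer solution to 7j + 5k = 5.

Step 1: Compute gcd(7, 5) = 1.
Since 1 divides 5, solutions exist.

Step 2: Find a particular solution using extended Euclidean algorithm.
We get j₀ = -10, k₀ = 15.
Check: 7*-10 + 5*15 = 5 = 5 ✓

Step 3: Write the general solution.
j = -10 + (5/1)t = -10 + 5t
k = 15 - (7/1)t = 15 - 7t
for any integer t.

j = -10 + 5t, k = 15 - 7t for integer t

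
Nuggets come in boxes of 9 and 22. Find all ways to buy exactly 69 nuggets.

We need non-negative integers (x, y) with 9x + 22y = 69.
For each x in 0..7, check if 69 - 9x is a non-negative multiple of 22.
No x yields an integer y ≥ 0.

No solution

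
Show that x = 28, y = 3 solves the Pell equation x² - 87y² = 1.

Compute x² = 28² = 784
Compute 87y² = 87·3² = 87·9 = 783
x² - 87y² = 784 - 783 = 1
Since this equals 1, (28, 3) is a solution.

Yes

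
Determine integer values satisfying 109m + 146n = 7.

Step 1: Check solvability.
gcd(109, 146) = 1
Since 1 divides 7, solutions exist.

Step 2: Apply extended Euclidean algorithm to find gcd.
We find integers such that 109*x0 + 146*y0 = 1

Step 3: Scale the particular solution.
Multiply by 7/1 = 7:
m = 497, n = -371

Step 4: Verify.
109*(497) + 146*(-371) = 7 = 7 ✓

m = 497, n = -371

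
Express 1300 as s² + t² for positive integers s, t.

We need to find integers s, t > 0 such that s² + t² = 1300.
Trying s = 2: t² = 1300 - 2² = 1300 - 4 = 1296
t = 36
Check: 2² + 36² = 4 + 1296 = 1300 ✓

1300 = 2² + 36²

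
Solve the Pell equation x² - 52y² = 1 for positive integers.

We seek the smallest positive integers (x, y) with x² - 52y² = 1, i.e., x² = 52y² + 1.
Try successive y values:
y = 1: x² = 52·1² + 1 = 53, not a perfect square
y = 2: x² = 52·2² + 1 = 209, not a perfect square
y = 3: x² = 52·3² + 1 = 469, not a perfect square
... continuing the search (or via continued fractions) ...
y = 90: x² = 52·90² + 1 = 421201, x = 649 ✓

Verify: 649² - 52·90² = 421201 - 421200 = 1 ✓

x = 649, y = 90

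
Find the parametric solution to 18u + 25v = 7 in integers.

Step 1: Compute gcd(18, 25) = 1.
Since 1 divides 7, solutions exist.

Step 2: Find a particular solution using extended Euclidean algorithm.
We get u₀ = 49, v₀ = -35.
Check: 18*49 + 25*-35 = 7 = 7 ✓

Step 3: Write the general solution.
u = 49 + (25/1)t = 49 + 25t
v = -35 - (18/1)t = -35 - 18t
for any integer t.

u = 49 + 25t, v = -35 - 18t for integer t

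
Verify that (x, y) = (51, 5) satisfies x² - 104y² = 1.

Compute x² = 51² = 2601
Compute 104y² = 104·5² = 104·25 = 2600
x² - 104y² = 2601 - 2600 = 1
Since this equals 1, (51, 5) is a solution.

Yes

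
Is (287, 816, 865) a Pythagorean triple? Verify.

Compute a² + b² = 287² + 816² = 82369 + 665856 = 748225
Compute c² = 865² = 748225
Since 748225 = 748225, confirmed.

Yes, it is a Pythagorean triple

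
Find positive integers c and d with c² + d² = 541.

We need to find integers c, d > 0 such that c² + d² = 541.
Trying c = 10: d² = 541 - 10² = 541 - 100 = 441
d = 21
Check: 10² + 21² = 100 + 441 = 541 ✓

541 = 10² + 21²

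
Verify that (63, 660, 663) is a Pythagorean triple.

Compute a² + b² = 63² + 660² = 3969 + 435600 = 439569
Compute c² = 663² = 439569
Since 439569 = 439569, confirmed.

Yes, it is a Pythagorean triple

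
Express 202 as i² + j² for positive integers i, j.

We need to find integers i, j > 0 such that i² + j² = 202.
Trying i = 9: j² = 202 - 9² = 202 - 81 = 121
j = 11
Check: 9² + 11² = 81 + 121 = 202 ✓

202 = 9² + 11²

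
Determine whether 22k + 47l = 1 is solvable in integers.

Step 1: Compute gcd(22, 47).
gcd(22, 47) = 1

Step 2: Check divisibility.
Does 1 divide 1? 1 = 1 x 1, so yes.

By the theorem on linear Diophantine equations, 22k + 47l = 1 has integer solutions if and only if gcd(22, 47) divides 1. Since 1 | 1, solutions exist.

Yes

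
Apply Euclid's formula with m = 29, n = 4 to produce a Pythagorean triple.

a = m² - n² = 29² - 4² = 841 - 16 = 825
b = 2mn = 2·29·4 = 232
c = m² + n² = 841 + 16 = 857
Verify: 825² + 232² = 680625 + 53824 = 734449 = 857² ✓

(825, 232, 857)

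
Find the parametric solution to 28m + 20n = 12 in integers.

Step 1: Compute gcd(28, 20) = 4.
Since 4 divides 12, solutions exist.

Step 2: Find a particular solution using extended Euclidean algorithm.
We get m₀ = -6, n₀ = 9.
Check: 28*-6 + 20*9 = 12 = 12 ✓

Step 3: Write the general solution.
m = -6 + (20/4)t = -6 + 5t
n = 9 - (28/4)t = 9 - 7t
for any integer t.

m = -6 + 5t, n = 9 - 7t for integer t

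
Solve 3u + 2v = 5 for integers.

Step 1: Check solvability.
gcd(3, 2) = 1
Since 1 divides 5, solutions exist.

Step 2: Apply extended Euclidean algorithm to find gcd.
We find integers such that 3*x0 + 2*y0 = 1

Step 3: Scale the particular solution.
Multiply by 5/1 = 5:
u = 5, v = -5

Step 4: Verify.
3*(5) + 2*(-5) = 5 = 5 ✓

u = 5, v = -5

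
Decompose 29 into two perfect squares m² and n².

We need to find integers m, n > 0 such that m² + n² = 29.
Trying m = 2: n² = 29 - 2² = 29 - 4 = 25
n = 5
Check: 2² + 5² = 4 + 25 = 29 ✓

29 = 2² + 5²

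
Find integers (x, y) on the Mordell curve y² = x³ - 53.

Try small integer x values and check whether x³ - 53 is a perfect square.
x = 9: x³ - 53 = 9³ - 53 = 729 - 53 = 676
Is 676 a perfect square? 26² = 676 ✓
So (x, y) = (9, -26) is a solution.

x = 9, y = -26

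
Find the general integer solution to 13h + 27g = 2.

Step 1: Compute gcd(13, 27) = 1.
Since 1 divides 2, solutions exist.

Step 2: Find a particular solution using extended Euclidean algorithm.
We get h₀ = -4, g₀ = 2.
Check: 13*-4 + 27*2 = 2 = 2 ✓

Step 3: Write the general solution.
h = -4 + (27/1)t = -4 + 27t
g = 2 - (13/1)t = 2 - 13t
for any integer t.

h = -4 + 27t, g = 2 - 13t for integer t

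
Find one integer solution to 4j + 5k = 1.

Step 1: Check solvability.
gcd(4, 5) = 1
Since 1 divides 1, solutions exist.

Step 2: Apply extended Euclidean algorithm to find gcd.
We find integers such that 4*x0 + 5*y0 = 1

Step 3: Scale the particular solution.
Multiply by 1/1 = 1:
j = -1, k = 1

Step 4: Verify.
4*(-1) + 5*(1) = 1 = 1 ✓

j = -1, k = 1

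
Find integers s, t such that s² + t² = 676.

We need to find integers s, t > 0 such that s² + t² = 676.
Trying s = 10: t² = 676 - 10² = 676 - 100 = 576
t = 24
Check: 10² + 24² = 100 + 576 = 676 ✓

676 = 10² + 24²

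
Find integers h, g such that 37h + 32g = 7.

Step 1: Check solvability.
gcd(37, 32) = 1
Since 1 divides 7, solutions exist.

Step 2: Apply extended Euclidean algorithm to find gcd.
We find integers such that 37*x0 + 32*y0 = 1

Step 3: Scale the particular solution.
Multiply by 7/1 = 7:
h = 91, g = -105

Step 4: Verify.
37*(91) + 32*(-105) = 7 = 7 ✓

h = 91, g = -105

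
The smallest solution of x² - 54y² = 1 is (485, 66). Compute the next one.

Solutions to x² - Dy² = 1 are generated by powers of (x₀ + y₀√D).
The next solution satisfies x₁ + y₁√54 = (x₀ + y₀√54)², giving:
x₁ = x₀² + 54y₀² = 485² + 54·66² = 235225 + 235224 = 470449
y₁ = 2x₀y₀ = 2·485·66 = 64020

Verify: 470449² - 54·64020² = 221322261601 - 221322261600 = 1 ✓

x = 470449, y = 64020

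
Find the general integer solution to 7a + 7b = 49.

Step 1: Compute gcd(7, 7) = 7.
Since 7 divides 49, solutions exist.

Step 2: Find a particular solution using extended Euclidean algorithm.
We get a₀ = 0, b₀ = 7.
Check: 7*0 + 7*7 = 49 = 49 ✓

Step 3: Write the general solution.
a = 0 + (7/7)t = 0 + 1t
b = 7 - (7/7)t = 7 - 1t
for any integer t.

a = 0 + 1t, b = 7 - 1t for integer t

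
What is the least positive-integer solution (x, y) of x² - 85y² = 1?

We seek the smallest positive integers (x, y) with x² - 85y² = 1, i.e., x² = 85y² + 1.
Try successive y values:
y = 1: x² = 85·1² + 1 = 86, not a perfect square
y = 2: x² = 85·2² + 1 = 341, not a perfect square
y = 3: x² = 85·3² + 1 = 766, not a perfect square
... continuing the search (or via continued fractions) ...
y = 30996: x² = 85·30996² + 1 = 81663921361, x = 285769 ✓

Verify: 285769² - 85·30996² = 81663921361 - 81663921360 = 1 ✓

x = 285769, y = 30996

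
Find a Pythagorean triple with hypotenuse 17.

We need a² + b² = 17² = 289.
Trying: 15² + 8² = 225 + 64 = 289 ✓

(15, 8, 17)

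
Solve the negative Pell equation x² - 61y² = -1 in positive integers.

We need x² = 61y² - 1. Try successive y:
y = 1: x² = 61·1² - 1 = 60, not a perfect square
y = 2: x² = 61·2² - 1 = 243, not a perfect square
y = 3: x² = 61·3² - 1 = 548, not a perfect square
...
y = 3805: x² = 61·3805² - 1 = 883159524 = 29718² ✓
Check: 29718² - 61·3805² = 883159524 - 883159525 = -1 ✓

x = 29718, y = 3805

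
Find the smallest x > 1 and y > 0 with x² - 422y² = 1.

We seek the smallest positive integers (x, y) with x² - 422y² = 1, i.e., x² = 422y² + 1.
Try successive y values:
y = 1: x² = 422·1² + 1 = 423, not a perfect square
y = 2: x² = 422·2² + 1 = 1689, not a perfect square
y = 3: x² = 422·3² + 1 = 3799, not a perfect square
... continuing the search (or via continued fractions) ...
y = 341850: x² = 422·341850² + 1 = 49315520295001, x = 7022501 ✓

Verify: 7022501² - 422·341850² = 49315520295001 - 49315520295000 = 1 ✓

x = 7022501, y = 341850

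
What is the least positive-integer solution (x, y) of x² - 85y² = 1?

We seek the smallest positive integers (x, y) with x² - 85y² = 1, i.e., x² = 85y² + 1.
Try successive y values:
y = 1: x² = 85·1² + 1 = 86, not a perfect square
y = 2: x² = 85·2² + 1 = 341, not a perfect square
y = 3: x² = 85·3² + 1 = 766, not a perfect square
... continuing the search (or via continued fractions) ...
y = 30996: x² = 85·30996² + 1 = 81663921361, x = 285769 ✓

Verify: 285769² - 85·30996² = 81663921361 - 81663921360 = 1 ✓

x = 285769, y = 30996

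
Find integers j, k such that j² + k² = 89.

We need to find integers j, k > 0 such that j² + k² = 89.
Trying j = 5: k² = 89 - 5² = 89 - 25 = 64
k = 8
Check: 5² + 8² = 25 + 64 = 89 ✓

89 = 5² + 8²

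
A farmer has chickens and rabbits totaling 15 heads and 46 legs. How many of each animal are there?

Let c = chickens, r = rabbits.
Heads: c + r = 15
Legs: 2c + 4r = 46
From the first equation, c = 15 - r. Substitute:
2(15 - r) + 4r = 46
30 + 2r = 46
r = (46 - 30)/2 = 8
c = 15 - 8 = 7

Chickens: 7, Rabbits: 8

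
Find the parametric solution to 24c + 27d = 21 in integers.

Step 1: Compute gcd(24, 27) = 3.
Since 3 divides 21, solutions exist.

Step 2: Find a particular solution using extended Euclidean algorithm.
We get c₀ = -7, d₀ = 7.
Check: 24*-7 + 27*7 = 21 = 21 ✓

Step 3: Write the general solution.
c = -7 + (27/3)t = -7 + 9t
d = 7 - (24/3)t = 7 - 8t
for any integer t.

c = -7 + 9t, d = 7 - 8t for integer t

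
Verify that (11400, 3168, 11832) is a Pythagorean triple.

Compute a² + b² = 11400² + 3168² = 129960000 + 10036224 = 139996224
Compute c² = 11832² = 139996224
Since 139996224 = 139996224, confirmed.

Yes, it is a Pythagorean triple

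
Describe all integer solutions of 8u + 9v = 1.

Step 1: Compute gcd(8, 9) = 1.
Since 1 divides 1, solutions exist.

Step 2: Find a particular solution using extended Euclidean algorithm.
We get u₀ = -1, v₀ = 1.
Check: 8*-1 + 9*1 = 1 = 1 ✓

Step 3: Write the general solution.
u = -1 + (9/1)t = -1 + 9t
v = 1 - (8/1)t = 1 - 8t
for any integer t.

u = -1 + 9t, v = 1 - 8t for integer t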